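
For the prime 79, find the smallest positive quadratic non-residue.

(2/79) = +1, so 2 is a residue.
(3/79) = −1, so 3 is the smallest positive non-residue mod 79.

3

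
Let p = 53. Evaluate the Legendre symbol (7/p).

Euler's criterion: (7/53) ≡ 7^26 (mod 53).
7^2 ≡ 49 (mod 53)
7^4 ≡ 16 (mod 53)
7^8 ≡ 44 (mod 53)
7^16 ≡ 28 (mod 53)
7^26 = 7^(16+8+2) ≡ 1 (mod 53).
Result is 1, so (7/53) = 1.

1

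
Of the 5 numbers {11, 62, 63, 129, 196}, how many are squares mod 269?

(11/269) = +1 → QR.
(62/269) = +1 → QR.
(63/269) = -1 → non-residue.
(129/269) = -1 → non-residue.
(196/269) = +1 → QR.
Total quadratic residues among the 5: 3.

3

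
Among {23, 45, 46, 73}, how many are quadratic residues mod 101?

(23/101) = +1 → QR.
(45/101) = +1 → QR.
(46/101) = -1 → non-residue.
(73/101) = -1 → non-residue.
Total quadratic residues among the 4: 2.

2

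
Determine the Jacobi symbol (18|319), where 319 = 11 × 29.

Pull out 2: since 319 ≡ 7 (mod 8), (2/319) = +1.
Reciprocity: 9 ≡ 1 and 319 ≡ 3 (mod 4), so (9/319) = +(319/9).
Reduce top mod 9: now compute (4/9).
Pull out 2^2: since 9 ≡ 1 (mod 8), (2/9) = +1, so (2/9)^2 = +1.
Reached (1/9) = 1. Collecting the sign flips along the way, the symbol is +1.

1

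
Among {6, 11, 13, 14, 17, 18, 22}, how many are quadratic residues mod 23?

(6/23) = +1 → QR.
(11/23) = -1 → non-residue.
(13/23) = +1 → QR.
(14/23) = -1 → non-residue.
(17/23) = -1 → non-residue.
(18/23) = +1 → QR.
(22/23) = -1 → non-residue.
Total quadratic residues among the 7: 3.

3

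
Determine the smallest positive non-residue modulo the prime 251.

(2/251) = −1, so 2 is the smallest positive non-residue mod 251.

2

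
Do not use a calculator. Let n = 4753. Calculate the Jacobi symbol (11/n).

1

Reciprocity: 11 ≡ 3 and 4753 ≡ 1 (mod 4), so (11/4753) = +(4753/11).
Reduce top mod 11: now compute (1/11).
Reached (1/11) = 1. Collecting the sign flips along the way, the symbol is +1.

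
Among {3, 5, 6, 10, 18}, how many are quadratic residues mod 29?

(3/29) = -1 → non-residue.
(5/29) = +1 → QR.
(6/29) = +1 → QR.
(10/29) = -1 → non-residue.
(18/29) = -1 → non-residue.
Total quadratic residues among the 5: 2.

2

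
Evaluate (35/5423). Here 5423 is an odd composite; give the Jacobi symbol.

-1

Reciprocity: 35 ≡ 3 and 5423 ≡ 3 (mod 4), so (35/5423) = −(5423/35).
Reduce top mod 35: now compute (33/35).
Reciprocity: 33 ≡ 1 and 35 ≡ 3 (mod 4), so (33/35) = +(35/33).
Reduce top mod 33: now compute (2/33).
Pull out 2: since 33 ≡ 1 (mod 8), (2/33) = +1.
Reached (1/33) = 1. Collecting the sign flips along the way, the symbol is -1.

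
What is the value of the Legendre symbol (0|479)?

Top reduces to 0: gcd > 1, so the symbol is 0.

0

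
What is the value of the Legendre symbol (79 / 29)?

Euler's criterion: (79/29) ≡ 21^14 (mod 29).
21^2 ≡ 6 (mod 29)
21^4 ≡ 7 (mod 29)
21^8 ≡ 20 (mod 29)
21^14 = 21^(8+4+2) ≡ 28 (mod 29).
Result is 28 ≡ −1, so (79/29) = −1.

-1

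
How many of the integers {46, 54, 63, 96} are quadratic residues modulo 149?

4

(46/149) = +1 → QR.
(54/149) = +1 → QR.
(63/149) = +1 → QR.
(96/149) = +1 → QR.
Total quadratic residues among the 4: 4.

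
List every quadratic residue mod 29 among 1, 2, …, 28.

Square k = 1,…,14 (k and 29−k give the same square):
1²=1, 2²=4, 3²=9, 4²=16, 5²=25, 6²≡7, 7²≡20, 8²≡6, 9²≡23, 10²≡13, 11²≡5, 12²≡28, 13²≡24, 14²≡22 (mod 29).
So the quadratic residues mod 29 are {1, 4, 5, 6, 7, 9, 13, 16, 20, 22, 23, 24, 25, 28}.

1 4 5 6 7 9 13 16 20 22 23 24 25 28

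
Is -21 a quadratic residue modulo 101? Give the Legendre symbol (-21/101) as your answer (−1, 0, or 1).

1

First reduce: -21 ≡ 80 (mod 101).
Pull out 2^4: since 101 ≡ 5 (mod 8), (2/101) = -1, so (2/101)^4 = +1.
Reciprocity: 5 ≡ 1 and 101 ≡ 1 (mod 4), so (5/101) = +(101/5).
Reduce top mod 5: now compute (1/5).
Reached (1/5) = 1. Collecting the sign flips along the way, the symbol is +1.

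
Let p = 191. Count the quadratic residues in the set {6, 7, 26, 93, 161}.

2

(6/191) = +1 → QR.
(7/191) = -1 → non-residue.
(26/191) = +1 → QR.
(93/191) = -1 → non-residue.
(161/191) = -1 → non-residue.
Total quadratic residues among the 5: 2.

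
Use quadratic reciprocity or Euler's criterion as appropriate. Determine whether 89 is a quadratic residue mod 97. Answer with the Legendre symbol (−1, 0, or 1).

Euler's criterion: (89/97) ≡ 89^48 (mod 97).
89^2 ≡ 64 (mod 97)
89^4 ≡ 22 (mod 97)
89^8 ≡ 96 (mod 97)
89^16 ≡ 1 (mod 97)
89^32 ≡ 1 (mod 97)
89^48 = 89^(32+16) ≡ 1 (mod 97).
Result is 1, so (89/97) = 1.

1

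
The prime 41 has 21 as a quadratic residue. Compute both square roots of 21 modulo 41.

12, 29

41 ≡ 1 (mod 4), so we find a root by search.
Trying successive values, 12² = 144 ≡ 21 (mod 41). The other root is 41 − 12 = 29.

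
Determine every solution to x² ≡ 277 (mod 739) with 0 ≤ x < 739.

Since 739 ≡ 3 (mod 4), a square root of 277 is 277^((739+1)/4) = 277^185 mod 739.
Repeated squaring: 277^2≡612, 277^4≡610, 277^8≡383, 277^16≡367, 277^32≡191, 277^64≡270, 277^128≡478 (mod 739).
277^185 = 277^(128+32+16+8+1) ≡ 283 (mod 739).
Check: 283² = 80089 ≡ 277 (mod 739). The two roots are 283 and 456.

283, 456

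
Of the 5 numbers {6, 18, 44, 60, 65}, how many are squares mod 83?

(6/83) = -1 → non-residue.
(18/83) = -1 → non-residue.
(44/83) = +1 → QR.
(60/83) = -1 → non-residue.
(65/83) = +1 → QR.
Total quadratic residues among the 5: 2.

2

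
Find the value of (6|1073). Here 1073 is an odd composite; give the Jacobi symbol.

-1

Pull out 2: since 1073 ≡ 1 (mod 8), (2/1073) = +1.
Reciprocity: 3 ≡ 3 and 1073 ≡ 1 (mod 4), so (3/1073) = +(1073/3).
Reduce top mod 3: now compute (2/3).
Pull out 2: since 3 ≡ 3 (mod 8), (2/3) = -1.
Reached (1/3) = 1. Collecting the sign flips along the way, the symbol is -1.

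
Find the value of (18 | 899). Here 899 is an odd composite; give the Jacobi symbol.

-1

Pull out 2: since 899 ≡ 3 (mod 8), (2/899) = -1.
Reciprocity: 9 ≡ 1 and 899 ≡ 3 (mod 4), so (9/899) = +(899/9).
Reduce top mod 9: now compute (8/9).
Pull out 2^3: since 9 ≡ 1 (mod 8), (2/9) = +1, so (2/9)^3 = +1.
Reached (1/9) = 1. Collecting the sign flips along the way, the symbol is -1.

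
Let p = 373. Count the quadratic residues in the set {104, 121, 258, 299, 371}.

2

(104/373) = -1 → non-residue.
(121/373) = +1 → QR.
(258/373) = +1 → QR.
(299/373) = -1 → non-residue.
(371/373) = -1 → non-residue.
Total quadratic residues among the 5: 2.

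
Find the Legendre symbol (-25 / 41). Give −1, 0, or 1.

1

Euler's criterion: (-25/41) ≡ 16^20 (mod 41).
16^2 ≡ 10 (mod 41)
16^4 ≡ 18 (mod 41)
16^8 ≡ 37 (mod 41)
16^16 ≡ 16 (mod 41)
16^20 = 16^(16+4) ≡ 1 (mod 41).
Result is 1, so (-25/41) = 1.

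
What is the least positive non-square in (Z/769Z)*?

(2/769) = +1, so 2 is a residue.
(3/769) = +1, so 3 is a residue.
(4/769) = +1, so 4 is a residue.
(5/769) = +1, so 5 is a residue.
(6/769) = +1, so 6 is a residue.
(7/769) = −1, so 7 is the smallest positive non-residue mod 769.

7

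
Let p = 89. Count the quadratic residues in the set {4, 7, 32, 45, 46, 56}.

3

(4/89) = +1 → QR.
(7/89) = -1 → non-residue.
(32/89) = +1 → QR.
(45/89) = +1 → QR.
(46/89) = -1 → non-residue.
(56/89) = -1 → non-residue.
Total quadratic residues among the 6: 3.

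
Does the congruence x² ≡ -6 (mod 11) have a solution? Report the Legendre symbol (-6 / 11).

First reduce: -6 ≡ 5 (mod 11).
Reciprocity: 5 ≡ 1 and 11 ≡ 3 (mod 4), so (5/11) = +(11/5).
Reduce top mod 5: now compute (1/5).
Reached (1/5) = 1. Collecting the sign flips along the way, the symbol is +1.

1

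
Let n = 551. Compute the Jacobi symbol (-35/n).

-1

First reduce: -35 ≡ 516 (mod 551).
Pull out 2^2: since 551 ≡ 7 (mod 8), (2/551) = +1, so (2/551)^2 = +1.
Reciprocity: 129 ≡ 1 and 551 ≡ 3 (mod 4), so (129/551) = +(551/129).
Reduce top mod 129: now compute (35/129).
Reciprocity: 35 ≡ 3 and 129 ≡ 1 (mod 4), so (35/129) = +(129/35).
Reduce top mod 35: now compute (24/35).
Pull out 2^3: since 35 ≡ 3 (mod 8), (2/35) = -1, so (2/35)^3 = -1.
Reciprocity: 3 ≡ 3 and 35 ≡ 3 (mod 4), so (3/35) = −(35/3).
Reduce top mod 3: now compute (2/3).
Pull out 2: since 3 ≡ 3 (mod 8), (2/3) = -1.
Reached (1/3) = 1. Collecting the sign flips along the way, the symbol is -1.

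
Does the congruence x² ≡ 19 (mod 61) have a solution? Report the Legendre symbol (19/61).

Reciprocity: 19 ≡ 3 and 61 ≡ 1 (mod 4), so (19/61) = +(61/19).
Reduce top mod 19: now compute (4/19).
Pull out 2^2: since 19 ≡ 3 (mod 8), (2/19) = -1, so (2/19)^2 = +1.
Reached (1/19) = 1. Collecting the sign flips along the way, the symbol is +1.

1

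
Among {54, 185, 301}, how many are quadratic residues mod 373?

(54/373) = -1 → non-residue.
(185/373) = -1 → non-residue.
(301/373) = -1 → non-residue.
Total quadratic residues among the 3: 0.

0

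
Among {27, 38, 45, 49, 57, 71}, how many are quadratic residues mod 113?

(27/113) = -1 → non-residue.
(38/113) = -1 → non-residue.
(45/113) = -1 → non-residue.
(49/113) = +1 → QR.
(57/113) = +1 → QR.
(71/113) = -1 → non-residue.
Total quadratic residues among the 6: 2.

2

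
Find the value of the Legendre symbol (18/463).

Pull out 2: since 463 ≡ 7 (mod 8), (2/463) = +1.
Reciprocity: 9 ≡ 1 and 463 ≡ 3 (mod 4), so (9/463) = +(463/9).
Reduce top mod 9: now compute (4/9).
Pull out 2^2: since 9 ≡ 1 (mod 8), (2/9) = +1, so (2/9)^2 = +1.
Reached (1/9) = 1. Collecting the sign flips along the way, the symbol is +1.

1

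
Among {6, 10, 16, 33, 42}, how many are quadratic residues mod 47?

(6/47) = +1 → QR.
(10/47) = -1 → non-residue.
(16/47) = +1 → QR.
(33/47) = -1 → non-residue.
(42/47) = +1 → QR.
Total quadratic residues among the 5: 3.

3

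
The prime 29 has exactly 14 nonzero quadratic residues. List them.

Square k = 1,…,14 (k and 29−k give the same square):
1²=1, 2²=4, 3²=9, 4²=16, 5²=25, 6²≡7, 7²≡20, 8²≡6, 9²≡23, 10²≡13, 11²≡5, 12²≡28, 13²≡24, 14²≡22 (mod 29).
So the quadratic residues mod 29 are {1, 4, 5, 6, 7, 9, 13, 16, 20, 22, 23, 24, 25, 28}.

1 4 5 6 7 9 13 16 20 22 23 24 25 28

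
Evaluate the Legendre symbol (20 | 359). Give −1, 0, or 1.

1

Euler's criterion: (20/359) ≡ 20^179 (mod 359).
20^2 ≡ 41 (mod 359)
20^4 ≡ 245 (mod 359)
20^8 ≡ 72 (mod 359)
20^16 ≡ 158 (mod 359)
20^32 ≡ 193 (mod 359)
20^64 ≡ 272 (mod 359)
20^128 ≡ 30 (mod 359)
20^179 = 20^(128+32+16+2+1) ≡ 1 (mod 359).
Result is 1, so (20/359) = 1.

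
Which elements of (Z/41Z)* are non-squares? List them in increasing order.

Square k = 1,…,20 (k and 41−k give the same square):
1²=1, 2²=4, 3²=9, 4²=16, 5²=25, 6²=36, 7²≡8, 8²≡23, 9²≡40, 10²≡18, 11²≡39, 12²≡21, 13²≡5, 14²≡32, 15²≡20, 16²≡10, 17²≡2, 18²≡37, 19²≡33, 20²≡31 (mod 41).
The residues are {1, 2, 4, 5, 8, 9, 10, 16, 18, 20, 21, 23, 25, 31, 32, 33, 36, 37, 39, 40}; the non-residues are the remaining 20 nonzero classes.

3, 6, 7, 11, 12, 13, 14, 15, 17, 19, 22, 24, 26, 27, 28, 29, 30, 34, 35, 38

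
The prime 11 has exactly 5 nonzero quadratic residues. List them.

1,3,4,5,9

Square k = 1,…,5 (k and 11−k give the same square):
1²=1, 2²=4, 3²=9, 4²≡5, 5²≡3 (mod 11).
So the quadratic residues mod 11 are {1, 3, 4, 5, 9}.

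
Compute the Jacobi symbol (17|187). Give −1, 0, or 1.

Reciprocity: 17 ≡ 1 and 187 ≡ 3 (mod 4), so (17/187) = +(187/17).
Reduce top mod 17: now compute (0/17).
Top reduces to 0: gcd > 1, so the symbol is 0.

0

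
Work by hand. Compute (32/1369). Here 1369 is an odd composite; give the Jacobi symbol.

Pull out 2^5: since 1369 ≡ 1 (mod 8), (2/1369) = +1, so (2/1369)^5 = +1.
Reached (1/1369) = 1. Collecting the sign flips along the way, the symbol is +1.

1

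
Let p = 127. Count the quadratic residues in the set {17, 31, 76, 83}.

(17/127) = +1 → QR.
(31/127) = +1 → QR.
(76/127) = +1 → QR.
(83/127) = -1 → non-residue.
Total quadratic residues among the 4: 3.

3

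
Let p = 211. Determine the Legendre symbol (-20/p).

-1

First reduce: -20 ≡ 191 (mod 211).
Reciprocity: 191 ≡ 3 and 211 ≡ 3 (mod 4), so (191/211) = −(211/191).
Reduce top mod 191: now compute (20/191).
Pull out 2^2: since 191 ≡ 7 (mod 8), (2/191) = +1, so (2/191)^2 = +1.
Reciprocity: 5 ≡ 1 and 191 ≡ 3 (mod 4), so (5/191) = +(191/5).
Reduce top mod 5: now compute (1/5).
Reached (1/5) = 1. Collecting the sign flips along the way, the symbol is -1.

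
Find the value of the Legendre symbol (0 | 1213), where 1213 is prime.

0

Top reduces to 0: gcd > 1, so the symbol is 0.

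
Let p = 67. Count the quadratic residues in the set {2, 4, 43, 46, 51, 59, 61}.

(2/67) = -1 → non-residue.
(4/67) = +1 → QR.
(43/67) = -1 → non-residue.
(46/67) = -1 → non-residue.
(51/67) = -1 → non-residue.
(59/67) = +1 → QR.
(61/67) = -1 → non-residue.
Total quadratic residues among the 7: 2.

2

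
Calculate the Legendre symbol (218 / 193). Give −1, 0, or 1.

First reduce: 218 ≡ 25 (mod 193).
Reciprocity: 25 ≡ 1 and 193 ≡ 1 (mod 4), so (25/193) = +(193/25).
Reduce top mod 25: now compute (18/25).
Pull out 2: since 25 ≡ 1 (mod 8), (2/25) = +1.
Reciprocity: 9 ≡ 1 and 25 ≡ 1 (mod 4), so (9/25) = +(25/9).
Reduce top mod 9: now compute (7/9).
Reciprocity: 7 ≡ 3 and 9 ≡ 1 (mod 4), so (7/9) = +(9/7).
Reduce top mod 7: now compute (2/7).
Pull out 2: since 7 ≡ 7 (mod 8), (2/7) = +1.
Reached (1/7) = 1. Collecting the sign flips along the way, the symbol is +1.

1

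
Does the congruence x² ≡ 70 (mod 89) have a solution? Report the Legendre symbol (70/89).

-1

Pull out 2: since 89 ≡ 1 (mod 8), (2/89) = +1.
Reciprocity: 35 ≡ 3 and 89 ≡ 1 (mod 4), so (35/89) = +(89/35).
Reduce top mod 35: now compute (19/35).
Reciprocity: 19 ≡ 3 and 35 ≡ 3 (mod 4), so (19/35) = −(35/19).
Reduce top mod 19: now compute (16/19).
Pull out 2^4: since 19 ≡ 3 (mod 8), (2/19) = -1, so (2/19)^4 = +1.
Reached (1/19) = 1. Collecting the sign flips along the way, the symbol is -1.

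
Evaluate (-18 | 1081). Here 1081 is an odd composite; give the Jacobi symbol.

1

First reduce: -18 ≡ 1063 (mod 1081).
Reciprocity: 1063 ≡ 3 and 1081 ≡ 1 (mod 4), so (1063/1081) = +(1081/1063).
Reduce top mod 1063: now compute (18/1063).
Pull out 2: since 1063 ≡ 7 (mod 8), (2/1063) = +1.
Reciprocity: 9 ≡ 1 and 1063 ≡ 3 (mod 4), so (9/1063) = +(1063/9).
Reduce top mod 9: now compute (1/9).
Reached (1/9) = 1. Collecting the sign flips along the way, the symbol is +1.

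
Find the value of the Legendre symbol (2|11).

-1

Pull out 2: since 11 ≡ 3 (mod 8), (2/11) = -1.
Reached (1/11) = 1. Collecting the sign flips along the way, the symbol is -1.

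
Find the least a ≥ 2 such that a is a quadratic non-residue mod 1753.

5

(2/1753) = +1, so 2 is a residue.
(3/1753) = +1, so 3 is a residue.
(4/1753) = +1, so 4 is a residue.
(5/1753) = −1, so 5 is the smallest positive non-residue mod 1753.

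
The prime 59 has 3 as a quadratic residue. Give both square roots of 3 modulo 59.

Since 59 ≡ 3 (mod 4), a square root of 3 is 3^((59+1)/4) = 3^15 mod 59.
Repeated squaring: 3^2≡9, 3^4≡22, 3^8≡12 (mod 59).
3^15 = 3^(8+4+2+1) ≡ 48 (mod 59).
Check: 48² = 2304 ≡ 3 (mod 59). The two roots are 11 and 48.

11, 48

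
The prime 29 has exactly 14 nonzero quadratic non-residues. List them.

2, 3, 8, 10, 11, 12, 14, 15, 17, 18, 19, 21, 26, 27

Square k = 1,…,14 (k and 29−k give the same square):
1²=1, 2²=4, 3²=9, 4²=16, 5²=25, 6²≡7, 7²≡20, 8²≡6, 9²≡23, 10²≡13, 11²≡5, 12²≡28, 13²≡24, 14²≡22 (mod 29).
The residues are {1, 4, 5, 6, 7, 9, 13, 16, 20, 22, 23, 24, 25, 28}; the non-residues are the remaining 14 nonzero classes.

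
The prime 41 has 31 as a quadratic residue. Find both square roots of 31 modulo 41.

41 ≡ 1 (mod 4), so we find a root by search.
Trying successive values, 20² = 400 ≡ 31 (mod 41). The other root is 41 − 20 = 21.

20, 21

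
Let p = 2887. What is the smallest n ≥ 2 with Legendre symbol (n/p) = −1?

3

(2/2887) = +1, so 2 is a residue.
(3/2887) = −1, so 3 is the smallest positive non-residue mod 2887.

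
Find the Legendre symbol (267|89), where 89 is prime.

First reduce: 267 ≡ 0 (mod 89).
Top reduces to 0: gcd > 1, so the symbol is 0.

0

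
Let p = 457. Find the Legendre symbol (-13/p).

-1

Euler's criterion: (-13/457) ≡ 444^228 (mod 457).
444^2 ≡ 169 (mod 457)
444^4 ≡ 227 (mod 457)
444^8 ≡ 345 (mod 457)
444^16 ≡ 205 (mod 457)
444^32 ≡ 438 (mod 457)
444^64 ≡ 361 (mod 457)
444^128 ≡ 76 (mod 457)
444^228 = 444^(128+64+32+4) ≡ 456 (mod 457).
Result is 456 ≡ −1, so (-13/457) = −1.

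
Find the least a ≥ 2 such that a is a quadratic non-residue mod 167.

(2/167) = +1, so 2 is a residue.
(3/167) = +1, so 3 is a residue.
(4/167) = +1, so 4 is a residue.
(5/167) = −1, so 5 is the smallest positive non-residue mod 167.

5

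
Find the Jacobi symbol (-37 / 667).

-1

First reduce: -37 ≡ 630 (mod 667).
Pull out 2: since 667 ≡ 3 (mod 8), (2/667) = -1.
Reciprocity: 315 ≡ 3 and 667 ≡ 3 (mod 4), so (315/667) = −(667/315).
Reduce top mod 315: now compute (37/315).
Reciprocity: 37 ≡ 1 and 315 ≡ 3 (mod 4), so (37/315) = +(315/37).
Reduce top mod 37: now compute (19/37).
Reciprocity: 19 ≡ 3 and 37 ≡ 1 (mod 4), so (19/37) = +(37/19).
Reduce top mod 19: now compute (18/19).
Pull out 2: since 19 ≡ 3 (mod 8), (2/19) = -1.
Reciprocity: 9 ≡ 1 and 19 ≡ 3 (mod 4), so (9/19) = +(19/9).
Reduce top mod 9: now compute (1/9).
Reached (1/9) = 1. Collecting the sign flips along the way, the symbol is -1.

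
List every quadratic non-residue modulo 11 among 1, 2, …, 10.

2 6 7 8 10

Square k = 1,…,5 (k and 11−k give the same square):
1²=1, 2²=4, 3²=9, 4²≡5, 5²≡3 (mod 11).
The residues are {1, 3, 4, 5, 9}; the non-residues are the remaining 5 nonzero classes.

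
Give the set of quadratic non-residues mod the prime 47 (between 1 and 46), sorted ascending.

5 10 11 13 15 19 20 22 23 26 29 30 31 33 35 38 39 40 41 43 44 45 46

Square k = 1,…,23 (k and 47−k give the same square):
1²=1, 2²=4, 3²=9, 4²=16, 5²=25, 6²=36, 7²≡2, 8²≡17, 9²≡34, 10²≡6, 11²≡27, 12²≡3, 13²≡28, 14²≡8, 15²≡37, 16²≡21, 17²≡7, 18²≡42, 19²≡32, 20²≡24, 21²≡18, 22²≡14, 23²≡12 (mod 47).
The residues are {1, 2, 3, 4, 6, 7, 8, 9, 12, 14, 16, 17, 18, 21, 24, 25, 27, 28, 32, 34, 36, 37, 42}; the non-residues are the remaining 23 nonzero classes.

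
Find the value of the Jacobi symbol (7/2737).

Reciprocity: 7 ≡ 3 and 2737 ≡ 1 (mod 4), so (7/2737) = +(2737/7).
Reduce top mod 7: now compute (0/7).
Top reduces to 0: gcd > 1, so the symbol is 0.

0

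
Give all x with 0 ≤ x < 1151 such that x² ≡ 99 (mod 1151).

Since 1151 ≡ 3 (mod 4), a square root of 99 is 99^((1151+1)/4) = 99^288 mod 1151.
Repeated squaring: 99^2≡593, 99^4≡594, 99^8≡630, 99^16≡956, 99^32≡42, 99^64≡613, 99^128≡543, 99^256≡193 (mod 1151).
99^288 = 99^(256+32) ≡ 49 (mod 1151).
Check: 49² = 2401 ≡ 99 (mod 1151). The two roots are 49 and 1102.

49, 1102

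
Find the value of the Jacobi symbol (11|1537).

Reciprocity: 11 ≡ 3 and 1537 ≡ 1 (mod 4), so (11/1537) = +(1537/11).
Reduce top mod 11: now compute (8/11).
Pull out 2^3: since 11 ≡ 3 (mod 8), (2/11) = -1, so (2/11)^3 = -1.
Reached (1/11) = 1. Collecting the sign flips along the way, the symbol is -1.

-1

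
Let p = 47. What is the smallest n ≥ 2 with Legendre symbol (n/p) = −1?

5

(2/47) = +1, so 2 is a residue.
(3/47) = +1, so 3 is a residue.
(4/47) = +1, so 4 is a residue.
(5/47) = −1, so 5 is the smallest positive non-residue mod 47.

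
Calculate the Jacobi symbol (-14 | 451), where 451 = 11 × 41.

1

First reduce: -14 ≡ 437 (mod 451).
Reciprocity: 437 ≡ 1 and 451 ≡ 3 (mod 4), so (437/451) = +(451/437).
Reduce top mod 437: now compute (14/437).
Pull out 2: since 437 ≡ 5 (mod 8), (2/437) = -1.
Reciprocity: 7 ≡ 3 and 437 ≡ 1 (mod 4), so (7/437) = +(437/7).
Reduce top mod 7: now compute (3/7).
Reciprocity: 3 ≡ 3 and 7 ≡ 3 (mod 4), so (3/7) = −(7/3).
Reduce top mod 3: now compute (1/3).
Reached (1/3) = 1. Collecting the sign flips along the way, the symbol is +1.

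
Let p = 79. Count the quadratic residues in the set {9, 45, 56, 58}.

(9/79) = +1 → QR.
(45/79) = +1 → QR.
(56/79) = -1 → non-residue.
(58/79) = -1 → non-residue.
Total quadratic residues among the 4: 2.

2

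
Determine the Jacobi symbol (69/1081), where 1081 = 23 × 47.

Reciprocity: 69 ≡ 1 and 1081 ≡ 1 (mod 4), so (69/1081) = +(1081/69).
Reduce top mod 69: now compute (46/69).
Pull out 2: since 69 ≡ 5 (mod 8), (2/69) = -1.
Reciprocity: 23 ≡ 3 and 69 ≡ 1 (mod 4), so (23/69) = +(69/23).
Reduce top mod 23: now compute (0/23).
Top reduces to 0: gcd > 1, so the symbol is 0.

0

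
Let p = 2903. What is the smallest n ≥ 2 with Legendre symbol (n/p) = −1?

5

(2/2903) = +1, so 2 is a residue.
(3/2903) = +1, so 3 is a residue.
(4/2903) = +1, so 4 is a residue.
(5/2903) = −1, so 5 is the smallest positive non-residue mod 2903.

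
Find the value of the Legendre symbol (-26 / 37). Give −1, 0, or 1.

1

Euler's criterion: (-26/37) ≡ 11^18 (mod 37).
11^2 ≡ 10 (mod 37)
11^4 ≡ 26 (mod 37)
11^8 ≡ 10 (mod 37)
11^16 ≡ 26 (mod 37)
11^18 = 11^(16+2) ≡ 1 (mod 37).
Result is 1, so (-26/37) = 1.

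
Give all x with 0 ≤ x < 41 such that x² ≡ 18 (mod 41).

10, 31

41 ≡ 1 (mod 4), so we find a root by search.
Trying successive values, 10² = 100 ≡ 18 (mod 41). The other root is 41 − 10 = 31.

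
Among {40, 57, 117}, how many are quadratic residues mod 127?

(40/127) = -1 → non-residue.
(57/127) = -1 → non-residue.
(117/127) = +1 → QR.
Total quadratic residues among the 3: 1.

1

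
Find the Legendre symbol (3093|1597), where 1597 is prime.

First reduce: 3093 ≡ 1496 (mod 1597).
Pull out 2^3: since 1597 ≡ 5 (mod 8), (2/1597) = -1, so (2/1597)^3 = -1.
Reciprocity: 187 ≡ 3 and 1597 ≡ 1 (mod 4), so (187/1597) = +(1597/187).
Reduce top mod 187: now compute (101/187).
Reciprocity: 101 ≡ 1 and 187 ≡ 3 (mod 4), so (101/187) = +(187/101).
Reduce top mod 101: now compute (86/101).
Pull out 2: since 101 ≡ 5 (mod 8), (2/101) = -1.
Reciprocity: 43 ≡ 3 and 101 ≡ 1 (mod 4), so (43/101) = +(101/43).
Reduce top mod 43: now compute (15/43).
Reciprocity: 15 ≡ 3 and 43 ≡ 3 (mod 4), so (15/43) = −(43/15).
Reduce top mod 15: now compute (13/15).
Reciprocity: 13 ≡ 1 and 15 ≡ 3 (mod 4), so (13/15) = +(15/13).
Reduce top mod 13: now compute (2/13).
Pull out 2: since 13 ≡ 5 (mod 8), (2/13) = -1.
Reached (1/13) = 1. Collecting the sign flips along the way, the symbol is +1.

1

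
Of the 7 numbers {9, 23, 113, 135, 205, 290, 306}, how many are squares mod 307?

(9/307) = +1 → QR.
(23/307) = -1 → non-residue.
(113/307) = +1 → QR.
(135/307) = +1 → QR.
(205/307) = -1 → non-residue.
(290/307) = -1 → non-residue.
(306/307) = -1 → non-residue.
Total quadratic residues among the 7: 3.

3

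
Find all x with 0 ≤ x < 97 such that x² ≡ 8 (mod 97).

28, 69

97 ≡ 1 (mod 4), so we find a root by search.
Trying successive values, 28² = 784 ≡ 8 (mod 97). The other root is 97 − 28 = 69.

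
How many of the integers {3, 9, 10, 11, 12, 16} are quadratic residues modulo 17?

(3/17) = -1 → non-residue.
(9/17) = +1 → QR.
(10/17) = -1 → non-residue.
(11/17) = -1 → non-residue.
(12/17) = -1 → non-residue.
(16/17) = +1 → QR.
Total quadratic residues among the 6: 2.

2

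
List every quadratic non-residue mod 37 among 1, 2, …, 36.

2,5,6,8,13,14,15,17,18,19,20,22,23,24,29,31,32,35

Square k = 1,…,18 (k and 37−k give the same square):
1²=1, 2²=4, 3²=9, 4²=16, 5²=25, 6²=36, 7²≡12, 8²≡27, 9²≡7, 10²≡26, 11²≡10, 12²≡33, 13²≡21, 14²≡11, 15²≡3, 16²≡34, 17²≡30, 18²≡28 (mod 37).
The residues are {1, 3, 4, 7, 9, 10, 11, 12, 16, 21, 25, 26, 27, 28, 30, 33, 34, 36}; the non-residues are the remaining 18 nonzero classes.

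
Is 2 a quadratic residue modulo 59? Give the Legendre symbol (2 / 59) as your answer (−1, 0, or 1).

Euler's criterion: (2/59) ≡ 2^29 (mod 59).
2^2 ≡ 4 (mod 59)
2^4 ≡ 16 (mod 59)
2^8 ≡ 20 (mod 59)
2^16 ≡ 46 (mod 59)
2^29 = 2^(16+8+4+1) ≡ 58 (mod 59).
Result is 58 ≡ −1, so (2/59) = −1.

-1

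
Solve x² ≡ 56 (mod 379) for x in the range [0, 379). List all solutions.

65, 314

Since 379 ≡ 3 (mod 4), a square root of 56 is 56^((379+1)/4) = 56^95 mod 379.
Repeated squaring: 56^2≡104, 56^4≡204, 56^8≡305, 56^16≡170, 56^32≡96, 56^64≡120 (mod 379).
56^95 = 56^(64+16+8+4+2+1) ≡ 314 (mod 379).
Check: 314² = 98596 ≡ 56 (mod 379). The two roots are 65 and 314.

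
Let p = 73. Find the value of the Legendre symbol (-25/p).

First reduce: -25 ≡ 48 (mod 73).
Pull out 2^4: since 73 ≡ 1 (mod 8), (2/73) = +1, so (2/73)^4 = +1.
Reciprocity: 3 ≡ 3 and 73 ≡ 1 (mod 4), so (3/73) = +(73/3).
Reduce top mod 3: now compute (1/3).
Reached (1/3) = 1. Collecting the sign flips along the way, the symbol is +1.

1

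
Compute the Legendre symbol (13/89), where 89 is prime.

Euler's criterion: (13/89) ≡ 13^44 (mod 89).
13^2 ≡ 80 (mod 89)
13^4 ≡ 81 (mod 89)
13^8 ≡ 64 (mod 89)
13^16 ≡ 2 (mod 89)
13^32 ≡ 4 (mod 89)
13^44 = 13^(32+8+4) ≡ 88 (mod 89).
Result is 88 ≡ −1, so (13/89) = −1.

-1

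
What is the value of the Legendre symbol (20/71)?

Euler's criterion: (20/71) ≡ 20^35 (mod 71).
20^2 ≡ 45 (mod 71)
20^4 ≡ 37 (mod 71)
20^8 ≡ 20 (mod 71)
20^16 ≡ 45 (mod 71)
20^32 ≡ 37 (mod 71)
20^35 = 20^(32+2+1) ≡ 1 (mod 71).
Result is 1, so (20/71) = 1.

1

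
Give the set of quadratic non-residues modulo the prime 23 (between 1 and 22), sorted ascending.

Square k = 1,…,11 (k and 23−k give the same square):
1²=1, 2²=4, 3²=9, 4²=16, 5²≡2, 6²≡13, 7²≡3, 8²≡18, 9²≡12, 10²≡8, 11²≡6 (mod 23).
The residues are {1, 2, 3, 4, 6, 8, 9, 12, 13, 16, 18}; the non-residues are the remaining 11 nonzero classes.

5, 7, 10, 11, 14, 15, 17, 19, 20, 21, 22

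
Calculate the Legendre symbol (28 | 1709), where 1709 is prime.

1

Pull out 2^2: since 1709 ≡ 5 (mod 8), (2/1709) = -1, so (2/1709)^2 = +1.
Reciprocity: 7 ≡ 3 and 1709 ≡ 1 (mod 4), so (7/1709) = +(1709/7).
Reduce top mod 7: now compute (1/7).
Reached (1/7) = 1. Collecting the sign flips along the way, the symbol is +1.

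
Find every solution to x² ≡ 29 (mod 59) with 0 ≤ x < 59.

Since 59 ≡ 3 (mod 4), a square root of 29 is 29^((59+1)/4) = 29^15 mod 59.
Repeated squaring: 29^2≡15, 29^4≡48, 29^8≡3 (mod 59).
29^15 = 29^(8+4+2+1) ≡ 41 (mod 59).
Check: 41² = 1681 ≡ 29 (mod 59). The two roots are 18 and 41.

18, 41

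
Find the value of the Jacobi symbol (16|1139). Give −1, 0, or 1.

Pull out 2^4: since 1139 ≡ 3 (mod 8), (2/1139) = -1, so (2/1139)^4 = +1.
Reached (1/1139) = 1. Collecting the sign flips along the way, the symbol is +1.

1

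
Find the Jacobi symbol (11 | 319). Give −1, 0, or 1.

Reciprocity: 11 ≡ 3 and 319 ≡ 3 (mod 4), so (11/319) = −(319/11).
Reduce top mod 11: now compute (0/11).
Top reduces to 0: gcd > 1, so the symbol is 0.

0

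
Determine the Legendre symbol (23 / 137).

Reciprocity: 23 ≡ 3 and 137 ≡ 1 (mod 4), so (23/137) = +(137/23).
Reduce top mod 23: now compute (22/23).
Pull out 2: since 23 ≡ 7 (mod 8), (2/23) = +1.
Reciprocity: 11 ≡ 3 and 23 ≡ 3 (mod 4), so (11/23) = −(23/11).
Reduce top mod 11: now compute (1/11).
Reached (1/11) = 1. Collecting the sign flips along the way, the symbol is -1.

-1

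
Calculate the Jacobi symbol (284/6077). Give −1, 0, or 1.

Pull out 2^2: since 6077 ≡ 5 (mod 8), (2/6077) = -1, so (2/6077)^2 = +1.
Reciprocity: 71 ≡ 3 and 6077 ≡ 1 (mod 4), so (71/6077) = +(6077/71).
Reduce top mod 71: now compute (42/71).
Pull out 2: since 71 ≡ 7 (mod 8), (2/71) = +1.
Reciprocity: 21 ≡ 1 and 71 ≡ 3 (mod 4), so (21/71) = +(71/21).
Reduce top mod 21: now compute (8/21).
Pull out 2^3: since 21 ≡ 5 (mod 8), (2/21) = -1, so (2/21)^3 = -1.
Reached (1/21) = 1. Collecting the sign flips along the way, the symbol is -1.

-1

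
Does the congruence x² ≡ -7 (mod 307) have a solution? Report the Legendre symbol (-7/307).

-1

First reduce: -7 ≡ 300 (mod 307).
Pull out 2^2: since 307 ≡ 3 (mod 8), (2/307) = -1, so (2/307)^2 = +1.
Reciprocity: 75 ≡ 3 and 307 ≡ 3 (mod 4), so (75/307) = −(307/75).
Reduce top mod 75: now compute (7/75).
Reciprocity: 7 ≡ 3 and 75 ≡ 3 (mod 4), so (7/75) = −(75/7).
Reduce top mod 7: now compute (5/7).
Reciprocity: 5 ≡ 1 and 7 ≡ 3 (mod 4), so (5/7) = +(7/5).
Reduce top mod 5: now compute (2/5).
Pull out 2: since 5 ≡ 5 (mod 8), (2/5) = -1.
Reached (1/5) = 1. Collecting the sign flips along the way, the symbol is -1.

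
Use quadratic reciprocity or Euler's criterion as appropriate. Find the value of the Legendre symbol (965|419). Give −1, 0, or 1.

First reduce: 965 ≡ 127 (mod 419).
Reciprocity: 127 ≡ 3 and 419 ≡ 3 (mod 4), so (127/419) = −(419/127).
Reduce top mod 127: now compute (38/127).
Pull out 2: since 127 ≡ 7 (mod 8), (2/127) = +1.
Reciprocity: 19 ≡ 3 and 127 ≡ 3 (mod 4), so (19/127) = −(127/19).
Reduce top mod 19: now compute (13/19).
Reciprocity: 13 ≡ 1 and 19 ≡ 3 (mod 4), so (13/19) = +(19/13).
Reduce top mod 13: now compute (6/13).
Pull out 2: since 13 ≡ 5 (mod 8), (2/13) = -1.
Reciprocity: 3 ≡ 3 and 13 ≡ 1 (mod 4), so (3/13) = +(13/3).
Reduce top mod 3: now compute (1/3).
Reached (1/3) = 1. Collecting the sign flips along the way, the symbol is -1.

-1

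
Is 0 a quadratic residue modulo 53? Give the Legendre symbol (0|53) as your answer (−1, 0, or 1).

Top reduces to 0: gcd > 1, so the symbol is 0.

0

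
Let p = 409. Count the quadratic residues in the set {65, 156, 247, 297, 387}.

(65/409) = -1 → non-residue.
(156/409) = -1 → non-residue.
(247/409) = +1 → QR.
(297/409) = -1 → non-residue.
(387/409) = -1 → non-residue.
Total quadratic residues among the 5: 1.

1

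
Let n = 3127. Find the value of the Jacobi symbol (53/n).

Reciprocity: 53 ≡ 1 and 3127 ≡ 3 (mod 4), so (53/3127) = +(3127/53).
Reduce top mod 53: now compute (0/53).
Top reduces to 0: gcd > 1, so the symbol is 0.

0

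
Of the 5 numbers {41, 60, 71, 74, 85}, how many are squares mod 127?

(41/127) = +1 → QR.
(60/127) = +1 → QR.
(71/127) = +1 → QR.
(74/127) = +1 → QR.
(85/127) = -1 → non-residue.
Total quadratic residues among the 5: 4.

4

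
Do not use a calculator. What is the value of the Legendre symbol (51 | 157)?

Reciprocity: 51 ≡ 3 and 157 ≡ 1 (mod 4), so (51/157) = +(157/51).
Reduce top mod 51: now compute (4/51).
Pull out 2^2: since 51 ≡ 3 (mod 8), (2/51) = -1, so (2/51)^2 = +1.
Reached (1/51) = 1. Collecting the sign flips along the way, the symbol is +1.

1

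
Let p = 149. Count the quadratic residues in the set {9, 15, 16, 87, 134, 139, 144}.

(9/149) = +1 → QR.
(15/149) = -1 → non-residue.
(16/149) = +1 → QR.
(87/149) = -1 → non-residue.
(134/149) = -1 → non-residue.
(139/149) = -1 → non-residue.
(144/149) = +1 → QR.
Total quadratic residues among the 7: 3.

3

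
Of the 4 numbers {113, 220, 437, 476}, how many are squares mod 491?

2

(113/491) = -1 → non-residue.
(220/491) = +1 → QR.
(437/491) = +1 → QR.
(476/491) = -1 → non-residue.
Total quadratic residues among the 4: 2.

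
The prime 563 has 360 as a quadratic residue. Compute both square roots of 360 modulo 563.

Since 563 ≡ 3 (mod 4), a square root of 360 is 360^((563+1)/4) = 360^141 mod 563.
Repeated squaring: 360^2≡110, 360^4≡277, 360^8≡161, 360^16≡23, 360^32≡529, 360^64≡30, 360^128≡337 (mod 563).
360^141 = 360^(128+8+4+1) ≡ 346 (mod 563).
Check: 346² = 119716 ≡ 360 (mod 563). The two roots are 217 and 346.

217, 346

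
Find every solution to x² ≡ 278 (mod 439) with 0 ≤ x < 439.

Since 439 ≡ 3 (mod 4), a square root of 278 is 278^((439+1)/4) = 278^110 mod 439.
Repeated squaring: 278^2≡20, 278^4≡400, 278^8≡204, 278^16≡350, 278^32≡19, 278^64≡361 (mod 439).
278^110 = 278^(64+32+8+4+2) ≡ 405 (mod 439).
Check: 405² = 164025 ≡ 278 (mod 439). The two roots are 34 and 405.

34, 405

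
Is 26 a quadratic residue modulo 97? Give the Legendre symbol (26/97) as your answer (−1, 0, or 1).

-1

Pull out 2: since 97 ≡ 1 (mod 8), (2/97) = +1.
Reciprocity: 13 ≡ 1 and 97 ≡ 1 (mod 4), so (13/97) = +(97/13).
Reduce top mod 13: now compute (6/13).
Pull out 2: since 13 ≡ 5 (mod 8), (2/13) = -1.
Reciprocity: 3 ≡ 3 and 13 ≡ 1 (mod 4), so (3/13) = +(13/3).
Reduce top mod 3: now compute (1/3).
Reached (1/3) = 1. Collecting the sign flips along the way, the symbol is -1.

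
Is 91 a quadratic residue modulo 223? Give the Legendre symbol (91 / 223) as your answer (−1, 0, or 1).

-1

Reciprocity: 91 ≡ 3 and 223 ≡ 3 (mod 4), so (91/223) = −(223/91).
Reduce top mod 91: now compute (41/91).
Reciprocity: 41 ≡ 1 and 91 ≡ 3 (mod 4), so (41/91) = +(91/41).
Reduce top mod 41: now compute (9/41).
Reciprocity: 9 ≡ 1 and 41 ≡ 1 (mod 4), so (9/41) = +(41/9).
Reduce top mod 9: now compute (5/9).
Reciprocity: 5 ≡ 1 and 9 ≡ 1 (mod 4), so (5/9) = +(9/5).
Reduce top mod 5: now compute (4/5).
Pull out 2^2: since 5 ≡ 5 (mod 8), (2/5) = -1, so (2/5)^2 = +1.
Reached (1/5) = 1. Collecting the sign flips along the way, the symbol is -1.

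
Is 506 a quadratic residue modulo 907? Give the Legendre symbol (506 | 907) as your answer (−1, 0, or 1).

1

Pull out 2: since 907 ≡ 3 (mod 8), (2/907) = -1.
Reciprocity: 253 ≡ 1 and 907 ≡ 3 (mod 4), so (253/907) = +(907/253).
Reduce top mod 253: now compute (148/253).
Pull out 2^2: since 253 ≡ 5 (mod 8), (2/253) = -1, so (2/253)^2 = +1.
Reciprocity: 37 ≡ 1 and 253 ≡ 1 (mod 4), so (37/253) = +(253/37).
Reduce top mod 37: now compute (31/37).
Reciprocity: 31 ≡ 3 and 37 ≡ 1 (mod 4), so (31/37) = +(37/31).
Reduce top mod 31: now compute (6/31).
Pull out 2: since 31 ≡ 7 (mod 8), (2/31) = +1.
Reciprocity: 3 ≡ 3 and 31 ≡ 3 (mod 4), so (3/31) = −(31/3).
Reduce top mod 3: now compute (1/3).
Reached (1/3) = 1. Collecting the sign flips along the way, the symbol is +1.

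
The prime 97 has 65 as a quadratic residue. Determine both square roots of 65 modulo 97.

97 ≡ 1 (mod 4), so we find a root by search.
Trying successive values, 29² = 841 ≡ 65 (mod 97). The other root is 97 − 29 = 68.

29, 68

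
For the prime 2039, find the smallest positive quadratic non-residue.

(2/2039) = +1, so 2 is a residue.
(3/2039) = +1, so 3 is a residue.
(4/2039) = +1, so 4 is a residue.
(5/2039) = +1, so 5 is a residue.
(6/2039) = +1, so 6 is a residue.
(7/2039) = −1, so 7 is the smallest positive non-residue mod 2039.

7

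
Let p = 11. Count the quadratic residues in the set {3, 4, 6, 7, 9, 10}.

3

(3/11) = +1 → QR.
(4/11) = +1 → QR.
(6/11) = -1 → non-residue.
(7/11) = -1 → non-residue.
(9/11) = +1 → QR.
(10/11) = -1 → non-residue.
Total quadratic residues among the 6: 3.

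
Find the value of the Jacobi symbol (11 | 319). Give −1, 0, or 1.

Reciprocity: 11 ≡ 3 and 319 ≡ 3 (mod 4), so (11/319) = −(319/11).
Reduce top mod 11: now compute (0/11).
Top reduces to 0: gcd > 1, so the symbol is 0.

0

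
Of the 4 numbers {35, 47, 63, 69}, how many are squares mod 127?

(35/127) = +1 → QR.
(47/127) = +1 → QR.
(63/127) = -1 → non-residue.
(69/127) = +1 → QR.
Total quadratic residues among the 4: 3.

3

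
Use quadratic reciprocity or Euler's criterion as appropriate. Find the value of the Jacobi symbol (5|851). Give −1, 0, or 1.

1

Reciprocity: 5 ≡ 1 and 851 ≡ 3 (mod 4), so (5/851) = +(851/5).
Reduce top mod 5: now compute (1/5).
Reached (1/5) = 1. Collecting the sign flips along the way, the symbol is +1.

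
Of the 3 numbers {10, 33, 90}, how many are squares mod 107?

(10/107) = +1 → QR.
(33/107) = +1 → QR.
(90/107) = +1 → QR.
Total quadratic residues among the 3: 3.

3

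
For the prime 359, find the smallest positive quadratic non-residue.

7

(2/359) = +1, so 2 is a residue.
(3/359) = +1, so 3 is a residue.
(4/359) = +1, so 4 is a residue.
(5/359) = +1, so 5 is a residue.
(6/359) = +1, so 6 is a residue.
(7/359) = −1, so 7 is the smallest positive non-residue mod 359.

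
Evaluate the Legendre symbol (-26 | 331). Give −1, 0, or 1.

-1

First reduce: -26 ≡ 305 (mod 331).
Reciprocity: 305 ≡ 1 and 331 ≡ 3 (mod 4), so (305/331) = +(331/305).
Reduce top mod 305: now compute (26/305).
Pull out 2: since 305 ≡ 1 (mod 8), (2/305) = +1.
Reciprocity: 13 ≡ 1 and 305 ≡ 1 (mod 4), so (13/305) = +(305/13).
Reduce top mod 13: now compute (6/13).
Pull out 2: since 13 ≡ 5 (mod 8), (2/13) = -1.
Reciprocity: 3 ≡ 3 and 13 ≡ 1 (mod 4), so (3/13) = +(13/3).
Reduce top mod 3: now compute (1/3).
Reached (1/3) = 1. Collecting the sign flips along the way, the symbol is -1.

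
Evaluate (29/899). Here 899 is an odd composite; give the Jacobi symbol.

0

Reciprocity: 29 ≡ 1 and 899 ≡ 3 (mod 4), so (29/899) = +(899/29).
Reduce top mod 29: now compute (0/29).
Top reduces to 0: gcd > 1, so the symbol is 0.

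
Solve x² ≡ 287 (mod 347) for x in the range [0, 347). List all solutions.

89, 258

Since 347 ≡ 3 (mod 4), a square root of 287 is 287^((347+1)/4) = 287^87 mod 347.
Repeated squaring: 287^2≡130, 287^4≡244, 287^8≡199, 287^16≡43, 287^32≡114, 287^64≡157 (mod 347).
287^87 = 287^(64+16+4+2+1) ≡ 89 (mod 347).
Check: 89² = 7921 ≡ 287 (mod 347). The two roots are 89 and 258.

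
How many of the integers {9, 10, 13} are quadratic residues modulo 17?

(9/17) = +1 → QR.
(10/17) = -1 → non-residue.
(13/17) = +1 → QR.
Total quadratic residues among the 3: 2.

2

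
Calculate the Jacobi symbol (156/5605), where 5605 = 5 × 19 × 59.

-1

Pull out 2^2: since 5605 ≡ 5 (mod 8), (2/5605) = -1, so (2/5605)^2 = +1.
Reciprocity: 39 ≡ 3 and 5605 ≡ 1 (mod 4), so (39/5605) = +(5605/39).
Reduce top mod 39: now compute (28/39).
Pull out 2^2: since 39 ≡ 7 (mod 8), (2/39) = +1, so (2/39)^2 = +1.
Reciprocity: 7 ≡ 3 and 39 ≡ 3 (mod 4), so (7/39) = −(39/7).
Reduce top mod 7: now compute (4/7).
Pull out 2^2: since 7 ≡ 7 (mod 8), (2/7) = +1, so (2/7)^2 = +1.
Reached (1/7) = 1. Collecting the sign flips along the way, the symbol is -1.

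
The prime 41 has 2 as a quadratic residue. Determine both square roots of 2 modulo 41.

17, 24

41 ≡ 1 (mod 4), so we find a root by search.
Trying successive values, 17² = 289 ≡ 2 (mod 41). The other root is 41 − 17 = 24.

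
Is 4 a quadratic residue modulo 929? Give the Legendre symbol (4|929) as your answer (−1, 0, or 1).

1

Euler's criterion: (4/929) ≡ 4^464 (mod 929).
4^2 ≡ 16 (mod 929)
4^4 ≡ 256 (mod 929)
4^8 ≡ 506 (mod 929)
4^16 ≡ 561 (mod 929)
4^32 ≡ 719 (mod 929)
4^64 ≡ 437 (mod 929)
4^128 ≡ 524 (mod 929)
4^256 ≡ 521 (mod 929)
4^464 = 4^(256+128+64+16) ≡ 1 (mod 929).
Result is 1, so (4/929) = 1.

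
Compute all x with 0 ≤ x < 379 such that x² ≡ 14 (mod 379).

Since 379 ≡ 3 (mod 4), a square root of 14 is 14^((379+1)/4) = 14^95 mod 379.
Repeated squaring: 14^2≡196, 14^4≡137, 14^8≡198, 14^16≡167, 14^32≡222, 14^64≡14 (mod 379).
14^95 = 14^(64+16+8+4+2+1) ≡ 222 (mod 379).
Check: 222² = 49284 ≡ 14 (mod 379). The two roots are 157 and 222.

157, 222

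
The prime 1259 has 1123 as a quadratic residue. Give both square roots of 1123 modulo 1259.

70, 1189

Since 1259 ≡ 3 (mod 4), a square root of 1123 is 1123^((1259+1)/4) = 1123^315 mod 1259.
Repeated squaring: 1123^2≡870, 1123^4≡241, 1123^8≡167, 1123^16≡191, 1123^32≡1229, 1123^64≡900, 1123^128≡463, 1123^256≡339 (mod 1259).
1123^315 = 1123^(256+32+16+8+2+1) ≡ 1189 (mod 1259).
Check: 1189² = 1413721 ≡ 1123 (mod 1259). The two roots are 70 and 1189.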